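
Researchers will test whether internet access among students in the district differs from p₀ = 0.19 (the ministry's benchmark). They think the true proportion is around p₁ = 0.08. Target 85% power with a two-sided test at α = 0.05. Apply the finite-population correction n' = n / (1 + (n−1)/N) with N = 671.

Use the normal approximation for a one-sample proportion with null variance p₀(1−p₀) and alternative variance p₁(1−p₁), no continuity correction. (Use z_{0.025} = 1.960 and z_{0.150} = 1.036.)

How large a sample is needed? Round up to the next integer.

n = [z_{α/2}·√(p₀q₀) + z_β·√(p₁q₁)]² / (p₁ − p₀)²
  = [1.960·√(0.19·0.81) + 1.036·√(0.08·0.92)]² / (-0.11)²
  = [1.960·0.3923 + 1.036·0.2713]² / 0.0121
  = [1.0500]² / 0.0121
  = 91.11
Finite-population correction (N = 671): 91.11 / (1 + (91.11 − 1)/671) = 80.32.
Round up → n = 81.

n = 81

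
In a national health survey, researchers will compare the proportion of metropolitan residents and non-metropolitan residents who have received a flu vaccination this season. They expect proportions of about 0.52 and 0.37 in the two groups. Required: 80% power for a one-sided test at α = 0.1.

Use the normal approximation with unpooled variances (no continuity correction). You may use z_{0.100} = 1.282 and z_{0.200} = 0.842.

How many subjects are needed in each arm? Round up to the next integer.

n = (z_α + z_β)² · [p₁(1−p₁) + p₂(1−p₂)] / (p₁ − p₂)²
  = (1.282 + 0.842)² · (0.52·0.48 + 0.37·0.63) / (0.15)²
  = (2.124)² · (0.2496 + 0.2331) / 0.0225
  = 4.5114 · 0.4827 / 0.0225
  = 96.78
Round up → n = 97 per group.

n = 97 per group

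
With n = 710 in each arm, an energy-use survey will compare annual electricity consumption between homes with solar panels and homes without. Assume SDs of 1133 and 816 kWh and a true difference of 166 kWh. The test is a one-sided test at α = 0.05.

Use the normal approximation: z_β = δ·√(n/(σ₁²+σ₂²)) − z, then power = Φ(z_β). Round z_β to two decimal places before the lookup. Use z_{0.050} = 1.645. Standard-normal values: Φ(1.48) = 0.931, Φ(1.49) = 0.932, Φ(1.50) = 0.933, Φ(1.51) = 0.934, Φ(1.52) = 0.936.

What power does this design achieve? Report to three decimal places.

Power ≈ 0.936

z_β = δ·√(n/(σ₁²+σ₂²)) − z_α
    = 166 · √(710/1949545) − 1.645
    = 166 · 0.01908 − 1.645
    = 3.1679 − 1.645 = 1.5229 → 1.52
Power = Φ(1.52) = 0.936.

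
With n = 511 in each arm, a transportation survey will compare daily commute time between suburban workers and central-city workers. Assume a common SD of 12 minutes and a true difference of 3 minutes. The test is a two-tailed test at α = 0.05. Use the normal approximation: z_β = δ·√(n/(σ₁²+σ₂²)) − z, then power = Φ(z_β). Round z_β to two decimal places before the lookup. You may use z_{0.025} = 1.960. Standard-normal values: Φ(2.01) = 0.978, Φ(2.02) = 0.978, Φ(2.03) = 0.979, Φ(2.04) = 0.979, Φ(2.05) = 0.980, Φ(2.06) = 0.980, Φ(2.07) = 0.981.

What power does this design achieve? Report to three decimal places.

z_β = δ·√(n/(σ₁²+σ₂²)) − z_{α/2}
    = 3 · √(511/288) − 1.960
    = 3 · 1.33203 − 1.960
    = 3.9961 − 1.960 = 2.0361 → 2.04
Power = Φ(2.04) = 0.979.

Power ≈ 0.979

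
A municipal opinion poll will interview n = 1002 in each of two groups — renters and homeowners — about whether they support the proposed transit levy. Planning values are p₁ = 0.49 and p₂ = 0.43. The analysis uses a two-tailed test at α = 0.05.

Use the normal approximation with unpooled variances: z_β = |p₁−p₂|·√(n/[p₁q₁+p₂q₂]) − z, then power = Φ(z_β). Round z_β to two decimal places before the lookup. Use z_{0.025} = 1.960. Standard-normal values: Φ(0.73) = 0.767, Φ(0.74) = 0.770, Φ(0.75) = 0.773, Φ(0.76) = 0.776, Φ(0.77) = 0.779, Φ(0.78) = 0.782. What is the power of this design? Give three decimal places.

Power ≈ 0.770

z_β = |p₁−p₂|·√(n/[p₁q₁+p₂q₂]) − z_{α/2}
    = 0.06 · √(1002/0.4950) − 1.960
    = 0.06 · 44.9916 − 1.960
    = 2.6995 − 1.960 = 0.7395 → 0.74
Power = Φ(0.74) = 0.770.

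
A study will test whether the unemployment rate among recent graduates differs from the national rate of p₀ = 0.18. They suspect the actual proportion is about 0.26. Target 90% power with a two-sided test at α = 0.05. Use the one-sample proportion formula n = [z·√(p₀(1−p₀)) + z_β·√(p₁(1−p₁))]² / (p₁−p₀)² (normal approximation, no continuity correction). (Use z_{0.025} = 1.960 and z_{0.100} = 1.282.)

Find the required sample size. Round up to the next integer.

n = [z_{α/2}·√(p₀q₀) + z_β·√(p₁q₁)]² / (p₁ − p₀)²
  = [1.960·√(0.18·0.82) + 1.282·√(0.26·0.74)]² / (0.08)²
  = [1.960·0.3842 + 1.282·0.4386]² / 0.0064
  = [1.3153]² / 0.0064
  = 270.33
Round up → n = 271.

n = 271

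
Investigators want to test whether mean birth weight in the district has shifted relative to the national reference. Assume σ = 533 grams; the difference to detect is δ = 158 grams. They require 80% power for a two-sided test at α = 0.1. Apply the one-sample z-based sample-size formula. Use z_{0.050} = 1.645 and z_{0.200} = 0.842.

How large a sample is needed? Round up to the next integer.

n = (z_{α/2} + z_β)² · σ² / δ²
  = (1.645 + 0.842)² · 533² / 158²
  = 6.1852 · 284089 / 24964
  = 70.39
Round up → n = 71.

n = 71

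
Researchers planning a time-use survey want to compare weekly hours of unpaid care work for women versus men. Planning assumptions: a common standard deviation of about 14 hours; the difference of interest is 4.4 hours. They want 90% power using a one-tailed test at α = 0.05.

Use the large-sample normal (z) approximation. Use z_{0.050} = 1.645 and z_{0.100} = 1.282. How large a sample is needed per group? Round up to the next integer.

n = 174 per group

n = (z_α + z_β)² · (σ₁² + σ₂²) / δ²
  = (1.645 + 1.282)² · (2·14² = 392) / 4.4²
  = 8.5673 · 392 / 19.36
  = 173.47
Round up → n = 174 per group.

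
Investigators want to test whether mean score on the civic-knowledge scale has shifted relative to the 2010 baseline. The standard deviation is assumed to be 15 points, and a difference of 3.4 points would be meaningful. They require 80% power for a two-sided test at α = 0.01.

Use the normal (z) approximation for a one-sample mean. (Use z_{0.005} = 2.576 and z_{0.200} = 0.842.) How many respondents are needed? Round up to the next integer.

n = 228

n = (z_{α/2} + z_β)² · σ² / δ²
  = (2.576 + 0.842)² · 15² / 3.4²
  = 11.6827 · 225 / 11.56
  = 227.39
Round up → n = 228.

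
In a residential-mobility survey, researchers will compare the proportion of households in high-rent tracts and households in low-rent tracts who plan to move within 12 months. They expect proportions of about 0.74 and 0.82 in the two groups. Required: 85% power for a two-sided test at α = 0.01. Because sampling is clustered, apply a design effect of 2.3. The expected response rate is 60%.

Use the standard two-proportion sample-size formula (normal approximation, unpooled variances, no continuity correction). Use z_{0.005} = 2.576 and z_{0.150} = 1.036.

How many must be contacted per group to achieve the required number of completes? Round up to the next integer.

n = (z_{α/2} + z_β)² · [p₁(1−p₁) + p₂(1−p₂)] / (p₁ − p₂)²
  = (2.576 + 1.036)² · (0.74·0.26 + 0.82·0.18) / (-0.08)²
  = (3.612)² · (0.1924 + 0.1476) / 0.0064
  = 13.0465 · 0.3400 / 0.0064
  = 693.10
Design effect: 2.3 × 693.10 = 1594.12.
Adjust for 60% response: 1594.12 / 0.60 = 2656.87.
Round up → n = 2657 per group.

n = 2657 per group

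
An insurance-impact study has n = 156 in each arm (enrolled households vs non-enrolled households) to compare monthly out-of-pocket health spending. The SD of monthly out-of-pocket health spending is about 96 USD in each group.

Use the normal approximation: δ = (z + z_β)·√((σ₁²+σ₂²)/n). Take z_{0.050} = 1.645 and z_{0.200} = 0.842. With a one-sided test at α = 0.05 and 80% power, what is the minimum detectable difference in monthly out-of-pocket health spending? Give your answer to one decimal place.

δ = (z_α + z_β) · √((σ₁²+σ₂²)/n)
  = (1.645 + 0.842) · √(18432/156)
  = 2.487 · √118.1538
  = 2.487 · 10.8699
  = 27.0333

Minimum detectable difference ≈ 27.0 USD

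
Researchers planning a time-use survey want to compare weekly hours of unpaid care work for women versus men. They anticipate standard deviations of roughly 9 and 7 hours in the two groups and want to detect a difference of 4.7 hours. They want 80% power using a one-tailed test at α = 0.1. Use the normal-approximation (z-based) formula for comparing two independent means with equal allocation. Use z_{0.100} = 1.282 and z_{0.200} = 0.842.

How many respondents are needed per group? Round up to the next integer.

n = (z_α + z_β)² · (σ₁² + σ₂²) / δ²
  = (1.282 + 0.842)² · (9² + 7² = 130) / 4.7²
  = 4.5114 · 130 / 22.09
  = 26.55
Round up → n = 27 per group.

n = 27 per group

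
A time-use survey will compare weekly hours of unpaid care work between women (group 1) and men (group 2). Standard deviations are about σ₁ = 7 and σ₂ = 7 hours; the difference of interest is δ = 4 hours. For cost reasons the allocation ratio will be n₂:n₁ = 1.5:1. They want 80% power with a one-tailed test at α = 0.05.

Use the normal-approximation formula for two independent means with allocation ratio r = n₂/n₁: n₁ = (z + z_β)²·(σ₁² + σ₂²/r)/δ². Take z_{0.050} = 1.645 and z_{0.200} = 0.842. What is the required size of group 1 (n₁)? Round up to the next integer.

n₁ = (z_α + z_β)² · (σ₁² + σ₂²/r) / δ²
   = (1.645 + 0.842)² · (7² + 7²/1.5) / 4²
   = 6.1852 · (49 + 32.6667) / 16
   = 6.1852 · 81.6667 / 16
   = 31.57
Round up → n₁ = 32; n₂ = r·n₁ = 1.5 × 32 = 48.

n₁ = 32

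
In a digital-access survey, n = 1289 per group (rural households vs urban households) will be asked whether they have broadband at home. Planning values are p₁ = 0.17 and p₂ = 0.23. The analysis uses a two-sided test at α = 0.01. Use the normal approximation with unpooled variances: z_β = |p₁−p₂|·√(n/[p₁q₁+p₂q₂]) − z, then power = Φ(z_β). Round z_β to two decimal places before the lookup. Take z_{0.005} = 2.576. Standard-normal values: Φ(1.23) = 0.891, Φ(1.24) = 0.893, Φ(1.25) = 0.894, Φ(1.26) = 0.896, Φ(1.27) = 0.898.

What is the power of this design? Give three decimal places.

z_β = |p₁−p₂|·√(n/[p₁q₁+p₂q₂]) − z_{α/2}
    = 0.06 · √(1289/0.3182) − 2.576
    = 0.06 · 63.6468 − 2.576
    = 3.8188 − 2.576 = 1.2428 → 1.24
Power = Φ(1.24) = 0.893.

Power ≈ 0.893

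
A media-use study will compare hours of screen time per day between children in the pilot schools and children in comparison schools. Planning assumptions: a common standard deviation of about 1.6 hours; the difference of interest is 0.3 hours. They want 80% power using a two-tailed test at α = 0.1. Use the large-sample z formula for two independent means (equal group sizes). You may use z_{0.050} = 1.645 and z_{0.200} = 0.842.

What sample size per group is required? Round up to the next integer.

n = (z_{α/2} + z_β)² · (σ₁² + σ₂²) / δ²
  = (1.645 + 0.842)² · (2·1.6² = 5.12) / 0.3²
  = 6.1852 · 5.12 / 0.09
  = 351.87
Round up → n = 352 per group.

n = 352 per group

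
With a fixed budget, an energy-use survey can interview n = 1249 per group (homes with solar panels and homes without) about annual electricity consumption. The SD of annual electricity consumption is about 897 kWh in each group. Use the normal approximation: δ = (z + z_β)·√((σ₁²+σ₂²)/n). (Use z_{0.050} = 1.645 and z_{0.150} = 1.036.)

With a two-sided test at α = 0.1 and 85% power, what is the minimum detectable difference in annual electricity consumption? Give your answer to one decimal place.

δ = (z_{α/2} + z_β) · √((σ₁²+σ₂²)/n)
  = (1.645 + 1.036) · √(1609218/1249)
  = 2.681 · √1288.4
  = 2.681 · 35.8944
  = 96.2328

Minimum detectable difference ≈ 96.2 kWh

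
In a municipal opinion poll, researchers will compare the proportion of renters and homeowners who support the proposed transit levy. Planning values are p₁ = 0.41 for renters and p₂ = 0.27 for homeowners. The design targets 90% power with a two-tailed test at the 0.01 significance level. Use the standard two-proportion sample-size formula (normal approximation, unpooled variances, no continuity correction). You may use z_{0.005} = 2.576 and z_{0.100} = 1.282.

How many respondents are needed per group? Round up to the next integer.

n = 334 per group

n = (z_{α/2} + z_β)² · [p₁(1−p₁) + p₂(1−p₂)] / (p₁ − p₂)²
  = (2.576 + 1.282)² · (0.41·0.59 + 0.27·0.73) / (0.14)²
  = (3.858)² · (0.2419 + 0.1971) / 0.0196
  = 14.8842 · 0.4390 / 0.0196
  = 333.37
Round up → n = 334 per group.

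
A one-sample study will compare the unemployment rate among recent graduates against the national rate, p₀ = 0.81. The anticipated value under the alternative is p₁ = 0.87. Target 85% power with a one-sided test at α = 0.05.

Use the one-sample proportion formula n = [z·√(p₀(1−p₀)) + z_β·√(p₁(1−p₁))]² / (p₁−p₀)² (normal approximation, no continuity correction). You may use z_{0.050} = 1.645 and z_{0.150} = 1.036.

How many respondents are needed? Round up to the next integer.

n = 275

n = [z_α·√(p₀q₀) + z_β·√(p₁q₁)]² / (p₁ − p₀)²
  = [1.645·√(0.81·0.19) + 1.036·√(0.87·0.13)]² / (0.06)²
  = [1.645·0.3923 + 1.036·0.3363]² / 0.0036
  = [0.9937]² / 0.0036
  = 274.31
Round up → n = 275.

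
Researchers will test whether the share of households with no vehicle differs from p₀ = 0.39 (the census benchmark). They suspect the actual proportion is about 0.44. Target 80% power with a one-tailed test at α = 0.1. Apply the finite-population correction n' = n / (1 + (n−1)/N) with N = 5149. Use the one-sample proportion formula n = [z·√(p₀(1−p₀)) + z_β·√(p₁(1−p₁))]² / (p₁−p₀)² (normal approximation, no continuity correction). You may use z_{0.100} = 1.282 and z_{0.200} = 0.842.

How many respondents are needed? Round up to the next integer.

n = 402

n = [z_α·√(p₀q₀) + z_β·√(p₁q₁)]² / (p₁ − p₀)²
  = [1.282·√(0.39·0.61) + 0.842·√(0.44·0.56)]² / (0.05)²
  = [1.282·0.4877 + 0.842·0.4964]² / 0.0025
  = [1.0433]² / 0.0025
  = 435.35
Finite-population correction (N = 5149): 435.35 / (1 + (435.35 − 1)/5149) = 401.48.
Round up → n = 402.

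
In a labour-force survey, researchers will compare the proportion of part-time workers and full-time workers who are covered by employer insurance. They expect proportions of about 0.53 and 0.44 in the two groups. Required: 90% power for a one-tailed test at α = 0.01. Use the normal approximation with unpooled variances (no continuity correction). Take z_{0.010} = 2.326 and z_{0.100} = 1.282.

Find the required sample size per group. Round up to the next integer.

n = (z_α + z_β)² · [p₁(1−p₁) + p₂(1−p₂)] / (p₁ − p₂)²
  = (2.326 + 1.282)² · (0.53·0.47 + 0.44·0.56) / (0.09)²
  = (3.608)² · (0.2491 + 0.2464) / 0.0081
  = 13.0177 · 0.4955 / 0.0081
  = 796.33
Round up → n = 797 per group.

n = 797 per group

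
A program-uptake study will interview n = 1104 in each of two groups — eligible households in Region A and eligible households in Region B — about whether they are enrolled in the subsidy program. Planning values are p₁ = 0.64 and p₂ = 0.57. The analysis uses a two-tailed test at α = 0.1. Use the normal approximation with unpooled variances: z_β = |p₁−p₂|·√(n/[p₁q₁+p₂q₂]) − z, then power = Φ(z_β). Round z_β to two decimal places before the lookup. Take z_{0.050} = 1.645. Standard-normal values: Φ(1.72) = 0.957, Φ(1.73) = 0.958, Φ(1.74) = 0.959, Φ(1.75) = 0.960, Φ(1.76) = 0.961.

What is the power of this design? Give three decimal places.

z_β = |p₁−p₂|·√(n/[p₁q₁+p₂q₂]) − z_{α/2}
    = 0.07 · √(1104/0.4755) − 1.645
    = 0.07 · 48.1847 − 1.645
    = 3.3729 − 1.645 = 1.7279 → 1.73
Power = Φ(1.73) = 0.958.

Power ≈ 0.958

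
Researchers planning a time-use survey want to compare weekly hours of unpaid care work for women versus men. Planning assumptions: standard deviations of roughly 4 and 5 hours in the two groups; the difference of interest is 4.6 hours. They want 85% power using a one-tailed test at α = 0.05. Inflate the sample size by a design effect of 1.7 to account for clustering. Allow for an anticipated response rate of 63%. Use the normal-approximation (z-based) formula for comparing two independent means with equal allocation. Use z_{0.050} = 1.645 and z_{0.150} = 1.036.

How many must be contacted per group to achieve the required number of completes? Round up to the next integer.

n = (z_α + z_β)² · (σ₁² + σ₂²) / δ²
  = (1.645 + 1.036)² · (4² + 5² = 41) / 4.6²
  = 7.1878 · 41 / 21.16
  = 13.93
Design effect: 1.7 × 13.93 = 23.68.
Adjust for 63% response: 23.68 / 0.63 = 37.58.
Round up → n = 38 per group.

n = 38 per group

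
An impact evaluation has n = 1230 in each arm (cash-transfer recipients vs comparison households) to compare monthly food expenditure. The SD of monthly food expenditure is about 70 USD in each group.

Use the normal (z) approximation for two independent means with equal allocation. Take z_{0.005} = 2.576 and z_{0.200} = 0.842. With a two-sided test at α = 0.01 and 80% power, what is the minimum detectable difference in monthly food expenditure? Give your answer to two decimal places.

δ = (z_{α/2} + z_β) · √((σ₁²+σ₂²)/n)
  = (2.576 + 0.842) · √(9800/1230)
  = 3.418 · √7.9675
  = 3.418 · 2.8227
  = 9.6479

Minimum detectable difference ≈ 9.65 USD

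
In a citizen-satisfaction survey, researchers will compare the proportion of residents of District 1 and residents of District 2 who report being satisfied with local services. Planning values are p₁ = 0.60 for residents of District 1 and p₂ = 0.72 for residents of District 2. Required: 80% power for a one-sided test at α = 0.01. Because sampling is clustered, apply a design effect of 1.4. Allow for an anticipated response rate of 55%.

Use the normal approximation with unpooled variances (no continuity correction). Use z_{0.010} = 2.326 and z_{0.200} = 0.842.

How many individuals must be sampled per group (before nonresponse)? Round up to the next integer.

n = 784 per group

n = (z_α + z_β)² · [p₁(1−p₁) + p₂(1−p₂)] / (p₁ − p₂)²
  = (2.326 + 0.842)² · (0.60·0.40 + 0.72·0.28) / (-0.12)²
  = (3.168)² · (0.2400 + 0.2016) / 0.0144
  = 10.0362 · 0.4416 / 0.0144
  = 307.78
Design effect: 1.4 × 307.78 = 430.89.
Adjust for 55% response: 430.89 / 0.55 = 783.43.
Round up → n = 784 per group.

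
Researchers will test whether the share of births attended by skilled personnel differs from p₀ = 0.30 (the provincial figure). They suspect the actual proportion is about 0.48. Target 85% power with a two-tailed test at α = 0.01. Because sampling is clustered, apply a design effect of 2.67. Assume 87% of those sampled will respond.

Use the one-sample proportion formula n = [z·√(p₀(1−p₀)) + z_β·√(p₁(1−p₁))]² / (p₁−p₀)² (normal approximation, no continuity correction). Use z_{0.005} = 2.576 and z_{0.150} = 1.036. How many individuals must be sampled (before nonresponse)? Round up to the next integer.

n = 274

n = [z_{α/2}·√(p₀q₀) + z_β·√(p₁q₁)]² / (p₁ − p₀)²
  = [2.576·√(0.30·0.70) + 1.036·√(0.48·0.52)]² / (0.18)²
  = [2.576·0.4583 + 1.036·0.4996]² / 0.0324
  = [1.6981]² / 0.0324
  = 88.99
Design effect: 2.67 × 88.99 = 237.61.
Adjust for 87% response: 237.61 / 0.87 = 273.12.
Round up → n = 274.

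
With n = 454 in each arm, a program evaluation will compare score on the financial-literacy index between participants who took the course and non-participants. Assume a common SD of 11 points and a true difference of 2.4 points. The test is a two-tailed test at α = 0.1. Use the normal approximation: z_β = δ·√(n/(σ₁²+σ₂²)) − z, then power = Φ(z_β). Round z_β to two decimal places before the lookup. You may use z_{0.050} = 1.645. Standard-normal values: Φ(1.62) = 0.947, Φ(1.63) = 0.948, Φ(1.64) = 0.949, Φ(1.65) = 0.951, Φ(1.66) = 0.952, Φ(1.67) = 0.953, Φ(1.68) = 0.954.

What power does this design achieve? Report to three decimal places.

z_β = δ·√(n/(σ₁²+σ₂²)) − z_{α/2}
    = 2.4 · √(454/242) − 1.645
    = 2.4 · 1.36968 − 1.645
    = 3.2872 − 1.645 = 1.6422 → 1.64
Power = Φ(1.64) = 0.949.

Power ≈ 0.949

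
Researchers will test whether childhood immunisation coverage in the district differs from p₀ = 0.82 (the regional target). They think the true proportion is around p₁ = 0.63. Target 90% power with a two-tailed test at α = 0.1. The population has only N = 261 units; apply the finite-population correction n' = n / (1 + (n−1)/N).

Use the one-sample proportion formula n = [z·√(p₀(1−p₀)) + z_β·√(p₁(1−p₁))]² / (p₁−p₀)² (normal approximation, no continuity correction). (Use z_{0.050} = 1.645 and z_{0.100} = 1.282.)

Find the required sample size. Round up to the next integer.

n = 38

n = [z_{α/2}·√(p₀q₀) + z_β·√(p₁q₁)]² / (p₁ − p₀)²
  = [1.645·√(0.82·0.18) + 1.282·√(0.63·0.37)]² / (-0.19)²
  = [1.645·0.3842 + 1.282·0.4828]² / 0.0361
  = [1.2509]² / 0.0361
  = 43.35
Finite-population correction (N = 261): 43.35 / (1 + (43.35 − 1)/261) = 37.30.
Round up → n = 38.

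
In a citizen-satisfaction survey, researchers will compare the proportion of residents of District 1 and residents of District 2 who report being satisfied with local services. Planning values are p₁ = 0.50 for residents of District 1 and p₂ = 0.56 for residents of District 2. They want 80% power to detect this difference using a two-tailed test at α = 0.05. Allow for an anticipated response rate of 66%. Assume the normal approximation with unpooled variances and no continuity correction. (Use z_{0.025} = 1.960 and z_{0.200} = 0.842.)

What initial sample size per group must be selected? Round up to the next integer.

n = (z_{α/2} + z_β)² · [p₁(1−p₁) + p₂(1−p₂)] / (p₁ − p₂)²
  = (1.960 + 0.842)² · (0.50·0.50 + 0.56·0.44) / (-0.06)²
  = (2.802)² · (0.2500 + 0.2464) / 0.0036
  = 7.8512 · 0.4964 / 0.0036
  = 1082.59
Adjust for 66% response: 1082.59 / 0.66 = 1640.29.
Round up → n = 1641 per group.

n = 1641 per group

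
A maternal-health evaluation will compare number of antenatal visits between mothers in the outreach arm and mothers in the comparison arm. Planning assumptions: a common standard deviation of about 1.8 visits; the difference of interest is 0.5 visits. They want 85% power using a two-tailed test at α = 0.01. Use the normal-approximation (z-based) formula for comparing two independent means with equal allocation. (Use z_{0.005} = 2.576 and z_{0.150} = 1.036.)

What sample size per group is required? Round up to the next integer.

n = 339 per group

n = (z_{α/2} + z_β)² · (σ₁² + σ₂²) / δ²
  = (2.576 + 1.036)² · (2·1.8² = 6.48) / 0.5²
  = 13.0465 · 6.48 / 0.25
  = 338.17
Round up → n = 339 per group.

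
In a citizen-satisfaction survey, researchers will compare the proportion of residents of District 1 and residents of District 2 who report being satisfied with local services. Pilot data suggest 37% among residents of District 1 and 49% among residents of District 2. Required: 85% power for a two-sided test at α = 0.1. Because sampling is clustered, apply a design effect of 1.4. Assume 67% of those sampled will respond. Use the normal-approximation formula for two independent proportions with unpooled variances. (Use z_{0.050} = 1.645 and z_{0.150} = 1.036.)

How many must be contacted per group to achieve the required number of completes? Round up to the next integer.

n = 504 per group

n = (z_{α/2} + z_β)² · [p₁(1−p₁) + p₂(1−p₂)] / (p₁ − p₂)²
  = (1.645 + 1.036)² · (0.37·0.63 + 0.49·0.51) / (-0.12)²
  = (2.681)² · (0.2331 + 0.2499) / 0.0144
  = 7.1878 · 0.4830 / 0.0144
  = 241.09
Design effect: 1.4 × 241.09 = 337.53.
Adjust for 67% response: 337.53 / 0.67 = 503.77.
Round up → n = 504 per group.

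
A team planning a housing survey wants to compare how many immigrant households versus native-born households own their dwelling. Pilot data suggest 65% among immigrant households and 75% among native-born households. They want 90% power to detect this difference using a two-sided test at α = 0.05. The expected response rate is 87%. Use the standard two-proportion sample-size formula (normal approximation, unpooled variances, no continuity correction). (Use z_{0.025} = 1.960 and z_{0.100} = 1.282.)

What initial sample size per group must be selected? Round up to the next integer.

n = (z_{α/2} + z_β)² · [p₁(1−p₁) + p₂(1−p₂)] / (p₁ − p₂)²
  = (1.960 + 1.282)² · (0.65·0.35 + 0.75·0.25) / (-0.10)²
  = (3.242)² · (0.2275 + 0.1875) / 0.0100
  = 10.5106 · 0.4150 / 0.0100
  = 436.19
Adjust for 87% response: 436.19 / 0.87 = 501.37.
Round up → n = 502 per group.

n = 502 per group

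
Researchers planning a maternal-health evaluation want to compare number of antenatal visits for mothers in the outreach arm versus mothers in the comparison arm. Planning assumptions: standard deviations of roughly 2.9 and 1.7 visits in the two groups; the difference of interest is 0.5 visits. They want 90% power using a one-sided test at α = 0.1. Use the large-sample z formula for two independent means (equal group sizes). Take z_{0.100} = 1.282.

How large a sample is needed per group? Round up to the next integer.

n = (z_α + z_β)² · (σ₁² + σ₂²) / δ²
  = (1.282 + 1.282)² · (2.9² + 1.7² = 11.3) / 0.5²
  = 6.5741 · 11.3 / 0.25
  = 297.15
Round up → n = 298 per group.

n = 298 per group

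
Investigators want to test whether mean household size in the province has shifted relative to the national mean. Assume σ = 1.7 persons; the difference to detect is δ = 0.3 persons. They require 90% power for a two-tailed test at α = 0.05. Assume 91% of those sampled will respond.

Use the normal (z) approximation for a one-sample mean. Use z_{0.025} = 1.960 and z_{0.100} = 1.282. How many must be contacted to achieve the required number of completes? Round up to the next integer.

n = (z_{α/2} + z_β)² · σ² / δ²
  = (1.960 + 1.282)² · 1.7² / 0.3²
  = 10.5106 · 2.89 / 0.09
  = 337.51
Adjust for 91% response: 337.51 / 0.91 = 370.89.
Round up → n = 371.

n = 371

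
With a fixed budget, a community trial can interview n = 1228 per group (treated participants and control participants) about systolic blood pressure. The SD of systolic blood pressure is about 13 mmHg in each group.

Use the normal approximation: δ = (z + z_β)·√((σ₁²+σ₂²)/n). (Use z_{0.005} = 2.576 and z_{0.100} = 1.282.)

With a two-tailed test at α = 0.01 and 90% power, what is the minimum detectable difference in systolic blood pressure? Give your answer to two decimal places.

Minimum detectable difference ≈ 2.02 mmHg

δ = (z_{α/2} + z_β) · √((σ₁²+σ₂²)/n)
  = (2.576 + 1.282) · √(338/1228)
  = 3.858 · √0.27524
  = 3.858 · 0.5246
  = 2.0241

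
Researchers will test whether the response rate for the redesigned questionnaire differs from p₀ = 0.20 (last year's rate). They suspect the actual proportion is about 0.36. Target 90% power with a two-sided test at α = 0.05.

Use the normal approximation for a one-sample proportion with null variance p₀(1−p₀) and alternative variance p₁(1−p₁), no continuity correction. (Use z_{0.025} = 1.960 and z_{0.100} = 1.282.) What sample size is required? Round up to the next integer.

n = [z_{α/2}·√(p₀q₀) + z_β·√(p₁q₁)]² / (p₁ − p₀)²
  = [1.960·√(0.20·0.80) + 1.282·√(0.36·0.64)]² / (0.16)²
  = [1.960·0.4000 + 1.282·0.4800]² / 0.0256
  = [1.3994]² / 0.0256
  = 76.49
Round up → n = 77.

n = 77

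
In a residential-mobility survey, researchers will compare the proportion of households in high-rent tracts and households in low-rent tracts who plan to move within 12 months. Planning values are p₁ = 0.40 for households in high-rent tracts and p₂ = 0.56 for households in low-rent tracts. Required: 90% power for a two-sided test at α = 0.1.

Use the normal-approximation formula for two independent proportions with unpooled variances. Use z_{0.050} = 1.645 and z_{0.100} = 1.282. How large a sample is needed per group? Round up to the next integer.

n = 163 per group

n = (z_{α/2} + z_β)² · [p₁(1−p₁) + p₂(1−p₂)] / (p₁ − p₂)²
  = (1.645 + 1.282)² · (0.40·0.60 + 0.56·0.44) / (-0.16)²
  = (2.927)² · (0.2400 + 0.2464) / 0.0256
  = 8.5673 · 0.4864 / 0.0256
  = 162.78
Round up → n = 163 per group.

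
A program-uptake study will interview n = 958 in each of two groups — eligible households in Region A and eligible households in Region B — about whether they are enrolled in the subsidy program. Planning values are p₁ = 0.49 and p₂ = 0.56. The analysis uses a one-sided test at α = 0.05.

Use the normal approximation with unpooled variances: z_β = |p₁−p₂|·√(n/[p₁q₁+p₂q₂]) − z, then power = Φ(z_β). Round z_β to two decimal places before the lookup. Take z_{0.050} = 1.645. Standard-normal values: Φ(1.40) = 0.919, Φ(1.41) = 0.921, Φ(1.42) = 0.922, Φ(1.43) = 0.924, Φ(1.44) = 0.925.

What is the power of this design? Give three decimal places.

Power ≈ 0.924

z_β = |p₁−p₂|·√(n/[p₁q₁+p₂q₂]) − z_α
    = 0.07 · √(958/0.4963) − 1.645
    = 0.07 · 43.9350 − 1.645
    = 3.0754 − 1.645 = 1.4304 → 1.43
Power = Φ(1.43) = 0.924.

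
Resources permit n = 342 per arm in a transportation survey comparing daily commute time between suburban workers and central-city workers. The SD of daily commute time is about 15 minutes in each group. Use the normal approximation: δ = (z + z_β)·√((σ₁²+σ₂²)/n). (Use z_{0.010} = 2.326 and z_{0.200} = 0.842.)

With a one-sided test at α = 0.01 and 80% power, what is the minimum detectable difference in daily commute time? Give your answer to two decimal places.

Minimum detectable difference ≈ 3.63 minutes

δ = (z_α + z_β) · √((σ₁²+σ₂²)/n)
  = (2.326 + 0.842) · √(450/342)
  = 3.168 · √1.3158
  = 3.168 · 1.1471
  = 3.6339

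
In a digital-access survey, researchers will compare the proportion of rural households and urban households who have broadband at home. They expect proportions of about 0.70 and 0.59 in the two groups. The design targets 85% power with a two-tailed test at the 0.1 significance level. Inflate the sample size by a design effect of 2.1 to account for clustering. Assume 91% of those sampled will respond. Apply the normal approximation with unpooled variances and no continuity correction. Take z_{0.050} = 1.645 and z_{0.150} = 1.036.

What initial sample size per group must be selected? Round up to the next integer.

n = 620 per group

n = (z_{α/2} + z_β)² · [p₁(1−p₁) + p₂(1−p₂)] / (p₁ − p₂)²
  = (1.645 + 1.036)² · (0.70·0.30 + 0.59·0.41) / (0.11)²
  = (2.681)² · (0.2100 + 0.2419) / 0.0121
  = 7.1878 · 0.4519 / 0.0121
  = 268.44
Design effect: 2.1 × 268.44 = 563.73.
Adjust for 91% response: 563.73 / 0.91 = 619.48.
Round up → n = 620 per group.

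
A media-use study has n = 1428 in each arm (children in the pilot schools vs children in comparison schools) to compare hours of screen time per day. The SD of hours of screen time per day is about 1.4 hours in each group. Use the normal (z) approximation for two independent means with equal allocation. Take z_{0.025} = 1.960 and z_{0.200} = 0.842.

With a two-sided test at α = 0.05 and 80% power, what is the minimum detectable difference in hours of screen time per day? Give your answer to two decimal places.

δ = (z_{α/2} + z_β) · √((σ₁²+σ₂²)/n)
  = (1.960 + 0.842) · √(3.92/1428)
  = 2.802 · √0.00275
  = 2.802 · 0.0524
  = 0.1468

Minimum detectable difference ≈ 0.15 hours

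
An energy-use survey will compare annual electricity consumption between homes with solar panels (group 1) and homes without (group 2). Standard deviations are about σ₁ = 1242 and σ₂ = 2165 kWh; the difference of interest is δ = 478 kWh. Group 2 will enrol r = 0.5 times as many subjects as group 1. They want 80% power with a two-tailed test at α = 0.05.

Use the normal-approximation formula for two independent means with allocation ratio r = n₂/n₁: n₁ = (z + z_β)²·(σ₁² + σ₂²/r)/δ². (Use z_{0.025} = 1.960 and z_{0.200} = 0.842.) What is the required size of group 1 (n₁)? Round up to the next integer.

n₁ = (z_{α/2} + z_β)² · (σ₁² + σ₂²/r) / δ²
   = (1.960 + 0.842)² · (1242² + 2165²/0.5) / 478²
   = 7.8512 · (1542564 + 9374450) / 228484
   = 7.8512 · 10917014 / 228484
   = 375.13
Round up → n₁ = 376; n₂ = r·n₁ = 0.5 × 376 = 188.

n₁ = 376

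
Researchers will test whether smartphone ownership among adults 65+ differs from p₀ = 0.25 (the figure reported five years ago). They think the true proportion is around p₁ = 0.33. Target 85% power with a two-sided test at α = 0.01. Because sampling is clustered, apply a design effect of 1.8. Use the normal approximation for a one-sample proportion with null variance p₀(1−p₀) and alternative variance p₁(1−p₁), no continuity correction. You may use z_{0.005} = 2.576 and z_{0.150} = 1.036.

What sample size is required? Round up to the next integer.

n = [z_{α/2}·√(p₀q₀) + z_β·√(p₁q₁)]² / (p₁ − p₀)²
  = [2.576·√(0.25·0.75) + 1.036·√(0.33·0.67)]² / (0.08)²
  = [2.576·0.4330 + 1.036·0.4702]² / 0.0064
  = [1.6026]² / 0.0064
  = 401.29
Design effect: 1.8 × 401.29 = 722.32.
Round up → n = 723.

n = 723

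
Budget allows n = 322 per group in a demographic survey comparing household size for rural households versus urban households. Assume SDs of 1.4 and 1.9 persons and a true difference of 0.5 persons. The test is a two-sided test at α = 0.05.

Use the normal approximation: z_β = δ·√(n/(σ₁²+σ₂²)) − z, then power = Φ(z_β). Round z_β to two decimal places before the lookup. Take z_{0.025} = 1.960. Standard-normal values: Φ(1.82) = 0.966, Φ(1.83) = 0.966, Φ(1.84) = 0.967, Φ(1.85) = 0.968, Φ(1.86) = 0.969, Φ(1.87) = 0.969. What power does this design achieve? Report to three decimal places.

z_β = δ·√(n/(σ₁²+σ₂²)) − z_{α/2}
    = 0.5 · √(322/5.57) − 1.960
    = 0.5 · 7.60327 − 1.960
    = 3.8016 − 1.960 = 1.8416 → 1.84
Power = Φ(1.84) = 0.967.

Power ≈ 0.967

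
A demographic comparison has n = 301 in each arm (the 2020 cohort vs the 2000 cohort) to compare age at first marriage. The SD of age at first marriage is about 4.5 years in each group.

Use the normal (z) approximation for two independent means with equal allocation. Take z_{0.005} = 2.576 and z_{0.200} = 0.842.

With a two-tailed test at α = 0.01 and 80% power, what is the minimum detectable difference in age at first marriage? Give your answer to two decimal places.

δ = (z_{α/2} + z_β) · √((σ₁²+σ₂²)/n)
  = (2.576 + 0.842) · √(40.5/301)
  = 3.418 · √0.13455
  = 3.418 · 0.3668
  = 1.2538

Minimum detectable difference ≈ 1.25 years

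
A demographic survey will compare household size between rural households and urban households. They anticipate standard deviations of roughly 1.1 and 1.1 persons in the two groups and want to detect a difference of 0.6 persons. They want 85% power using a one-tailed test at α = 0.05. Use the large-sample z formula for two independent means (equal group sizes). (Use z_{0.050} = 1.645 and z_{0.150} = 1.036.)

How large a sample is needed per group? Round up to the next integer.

n = (z_α + z_β)² · (σ₁² + σ₂²) / δ²
  = (1.645 + 1.036)² · (1.1² + 1.1² = 2.42) / 0.6²
  = 7.1878 · 2.42 / 0.36
  = 48.32
Round up → n = 49 per group.

n = 49 per group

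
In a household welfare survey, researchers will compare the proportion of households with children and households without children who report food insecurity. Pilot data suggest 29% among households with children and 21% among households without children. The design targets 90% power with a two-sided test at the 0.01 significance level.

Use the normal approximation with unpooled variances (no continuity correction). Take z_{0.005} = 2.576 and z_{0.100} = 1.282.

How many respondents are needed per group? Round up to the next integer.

n = (z_{α/2} + z_β)² · [p₁(1−p₁) + p₂(1−p₂)] / (p₁ − p₂)²
  = (2.576 + 1.282)² · (0.29·0.71 + 0.21·0.79) / (0.08)²
  = (3.858)² · (0.2059 + 0.1659) / 0.0064
  = 14.8842 · 0.3718 / 0.0064
  = 864.68
Round up → n = 865 per group.

n = 865 per group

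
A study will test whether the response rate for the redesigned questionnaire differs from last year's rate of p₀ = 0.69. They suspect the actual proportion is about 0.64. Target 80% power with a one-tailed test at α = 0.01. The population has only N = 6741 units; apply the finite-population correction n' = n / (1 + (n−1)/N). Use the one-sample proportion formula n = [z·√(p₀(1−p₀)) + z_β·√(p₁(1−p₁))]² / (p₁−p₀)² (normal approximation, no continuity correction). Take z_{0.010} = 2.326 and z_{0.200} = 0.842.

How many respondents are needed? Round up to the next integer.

n = [z_α·√(p₀q₀) + z_β·√(p₁q₁)]² / (p₁ − p₀)²
  = [2.326·√(0.69·0.31) + 0.842·√(0.64·0.36)]² / (-0.05)²
  = [2.326·0.4625 + 0.842·0.4800]² / 0.0025
  = [1.4799]² / 0.0025
  = 876.06
Finite-population correction (N = 6741): 876.06 / (1 + (876.06 − 1)/6741) = 775.41.
Round up → n = 776.

n = 776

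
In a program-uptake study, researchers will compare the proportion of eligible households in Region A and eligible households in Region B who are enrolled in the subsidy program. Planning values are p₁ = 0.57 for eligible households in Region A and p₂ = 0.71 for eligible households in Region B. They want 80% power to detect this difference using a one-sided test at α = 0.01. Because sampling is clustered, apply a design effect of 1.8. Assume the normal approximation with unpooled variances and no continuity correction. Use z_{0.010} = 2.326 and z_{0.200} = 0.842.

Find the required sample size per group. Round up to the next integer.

n = (z_α + z_β)² · [p₁(1−p₁) + p₂(1−p₂)] / (p₁ − p₂)²
  = (2.326 + 0.842)² · (0.57·0.43 + 0.71·0.29) / (-0.14)²
  = (3.168)² · (0.2451 + 0.2059) / 0.0196
  = 10.0362 · 0.4510 / 0.0196
  = 230.94
Design effect: 1.8 × 230.94 = 415.68.
Round up → n = 416 per group.

n = 416 per group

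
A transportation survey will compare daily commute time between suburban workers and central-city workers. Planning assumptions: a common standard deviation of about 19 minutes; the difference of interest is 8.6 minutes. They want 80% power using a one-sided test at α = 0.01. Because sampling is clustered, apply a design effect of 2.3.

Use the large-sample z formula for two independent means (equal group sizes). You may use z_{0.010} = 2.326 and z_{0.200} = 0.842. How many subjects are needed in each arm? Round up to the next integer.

n = 226 per group

n = (z_α + z_β)² · (σ₁² + σ₂²) / δ²
  = (2.326 + 0.842)² · (2·19² = 722) / 8.6²
  = 10.0362 · 722 / 73.96
  = 97.97
Design effect: 2.3 × 97.97 = 225.34.
Round up → n = 226 per group.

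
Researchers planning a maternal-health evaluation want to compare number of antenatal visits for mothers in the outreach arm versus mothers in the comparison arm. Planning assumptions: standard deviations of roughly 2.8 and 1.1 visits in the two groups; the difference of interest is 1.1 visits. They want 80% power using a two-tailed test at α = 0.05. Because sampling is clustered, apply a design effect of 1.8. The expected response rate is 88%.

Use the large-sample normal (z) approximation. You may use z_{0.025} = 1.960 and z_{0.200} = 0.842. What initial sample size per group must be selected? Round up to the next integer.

n = 121 per group

n = (z_{α/2} + z_β)² · (σ₁² + σ₂²) / δ²
  = (1.960 + 0.842)² · (2.8² + 1.1² = 9.05) / 1.1²
  = 7.8512 · 9.05 / 1.21
  = 58.72
Design effect: 1.8 × 58.72 = 105.70.
Adjust for 88% response: 105.70 / 0.88 = 120.11.
Round up → n = 121 per group.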